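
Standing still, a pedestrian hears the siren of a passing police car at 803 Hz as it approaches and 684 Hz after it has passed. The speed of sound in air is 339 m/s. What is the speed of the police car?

f₁/f₂ = (v + v_s)/(v − v_s), so v_s = v · (f₁ − f₂)/(f₁ + f₂).
v_s = 339 × (803 − 684)/(803 + 684) = 339 × 119/1487 ≈ 27 m/s.

27 m/s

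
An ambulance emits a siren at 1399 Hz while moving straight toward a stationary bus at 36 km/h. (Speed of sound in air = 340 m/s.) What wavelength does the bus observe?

36 km/h = 10 m/s.
Moving source, stationary observer: f' = f · v/(v − v_s) since the source is approaching.
f' = 1399 × 340/(340 − 10) ≈ 1441 Hz.
λ' = v/f' = 340/1441.39 ≈ 23.6 cm.

23.6 cm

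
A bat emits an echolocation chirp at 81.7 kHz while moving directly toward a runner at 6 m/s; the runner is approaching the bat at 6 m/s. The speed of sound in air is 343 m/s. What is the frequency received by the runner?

84.6 kHz

With source approaching and observer approaching, f' = f · (v + v_o)/(v − v_s).
f' = 81.7 × (343 + 6)/(343 − 6) = 81.7 × 349/337 ≈ 84.6 kHz.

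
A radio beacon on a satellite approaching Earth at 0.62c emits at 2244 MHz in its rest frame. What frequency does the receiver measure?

4633.3 MHz

Relativistic Doppler for frequency: f' = f₀ · √((1 + β)/(1 − β)).
f' = 2244 × √(1.6200/0.3800) = 2244 × 2.06474 ≈ 4633.3 MHz.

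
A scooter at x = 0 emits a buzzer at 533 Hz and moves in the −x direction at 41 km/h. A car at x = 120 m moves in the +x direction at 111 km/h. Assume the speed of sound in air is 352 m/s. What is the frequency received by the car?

41 km/h = 11.39 m/s; 111 km/h = 30.83 m/s.
The observer lies on the +x side, so the source is heading away from the observer and the observer is heading away from the source.
Both move, so f' = f · (v − v_o)/(v + v_s).
f' = 533 × (352 − 30.83)/(352 + 11.39) = 533 × 321.17/363.39 ≈ 471 Hz.

471 Hz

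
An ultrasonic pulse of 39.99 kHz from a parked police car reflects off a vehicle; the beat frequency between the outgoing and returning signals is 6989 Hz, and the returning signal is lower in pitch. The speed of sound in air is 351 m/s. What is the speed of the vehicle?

34 m/s

Double Doppler shift off a moving reflector: f₂ = f₀ · (v + u)/(v − u) (u > 0 toward emitter).
Returning signal is lower, so f₂ = f₀ − Δf = 39990 − 6989 = 33001 Hz.
Rearranging, u = v · (f₂ − f₀)/(f₂ + f₀) = 351 × -6989/72991 ≈ -34 m/s.
So the vehicle is moving at 34 m/s away from the emitter.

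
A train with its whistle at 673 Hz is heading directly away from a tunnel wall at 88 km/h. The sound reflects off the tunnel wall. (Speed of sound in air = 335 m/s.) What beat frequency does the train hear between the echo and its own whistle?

88 km/h = 24.44 m/s.
The tunnel wall receives the sound from a moving source: f₁ = f₀ · v/(v + v_e) = 673 × 335/359.44 ≈ 627.2 Hz.
On the return leg the train is a moving observer: f₂ = f₁ · (v − v_e)/v = 627.2 × 310.56/335 ≈ 581.5 Hz.
Beat against the emitted tone: |f₂ − f₀| = 2v_e·f₀/(v + v_e) = 2 × 24.44 × 673/359.44 ≈ 92 Hz.

92 Hz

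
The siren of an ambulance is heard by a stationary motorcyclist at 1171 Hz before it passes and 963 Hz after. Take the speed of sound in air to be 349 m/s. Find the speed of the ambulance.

34 m/s

f₁/f₂ = (v + v_s)/(v − v_s), so v_s = v · (f₁ − f₂)/(f₁ + f₂).
v_s = 349 × (1171 − 963)/(1171 + 963) = 349 × 208/2134 ≈ 34 m/s.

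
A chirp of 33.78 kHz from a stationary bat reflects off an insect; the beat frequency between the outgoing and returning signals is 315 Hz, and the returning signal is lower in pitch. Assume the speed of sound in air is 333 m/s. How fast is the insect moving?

Double Doppler shift off a moving reflector: f₂ = f₀ · (v + u)/(v − u) (u > 0 toward emitter).
Returning signal is lower, so f₂ = f₀ − Δf = 33780 − 315 = 33465 Hz.
Rearranging, u = v · (f₂ − f₀)/(f₂ + f₀) = 333 × -315/67245 ≈ -1.56 m/s.
So the insect is moving at 1.56 m/s away from the emitter.

1.56 m/s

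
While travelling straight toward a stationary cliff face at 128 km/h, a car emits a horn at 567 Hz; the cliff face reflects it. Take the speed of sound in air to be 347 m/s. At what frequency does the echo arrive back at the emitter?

696 Hz

128 km/h = 35.56 m/s.
The cliff face receives the sound from a moving source: f₁ = f₀ · v/(v − v_e) = 567 × 347/311.44 ≈ 632 Hz.
On the return leg the car is a moving observer: f₂ = f₁ · (v + v_e)/v = 632 × 382.56/347 ≈ 696 Hz.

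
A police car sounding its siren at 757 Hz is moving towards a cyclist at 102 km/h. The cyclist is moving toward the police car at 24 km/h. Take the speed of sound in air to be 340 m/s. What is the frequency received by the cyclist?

102 km/h = 28.33 m/s; 24 km/h = 6.667 m/s.
General Doppler shift: f' = f · (v + v_o)/(v − v_s).
f' = 757 × (340 + 6.667)/(340 − 28.33) = 757 × 346.67/311.67 ≈ 842 Hz.

842 Hz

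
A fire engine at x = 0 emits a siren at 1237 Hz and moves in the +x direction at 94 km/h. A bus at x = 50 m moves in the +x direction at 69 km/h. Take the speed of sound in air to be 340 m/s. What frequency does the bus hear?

1264 Hz

94 km/h = 26.11 m/s; 69 km/h = 19.17 m/s.
The observer lies on the +x side, so the source is heading toward the observer and the observer is heading away from the source.
Both move, so f' = f · (v − v_o)/(v − v_s).
f' = 1237 × (340 − 19.17)/(340 − 26.11) = 1237 × 320.83/313.89 ≈ 1264 Hz.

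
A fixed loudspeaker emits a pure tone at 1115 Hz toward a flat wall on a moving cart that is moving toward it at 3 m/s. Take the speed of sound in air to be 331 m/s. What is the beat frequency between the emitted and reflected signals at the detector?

20.4 Hz

At the flat wall on a moving cart (a moving observer), f₁ = f₀ · (v + u)/v = 1115 × 334/331 ≈ 1125.1 Hz.
On reflection it acts as a source moving toward the stationary detector: f₂ = f₁ · v/(v − u) = 1125.1 × 331/328 ≈ 1135.4 Hz.
Equivalently f₂ = f₀ · (v + u)/(v − u).
Beat frequency: |f₂ − f₀| = 2u·f₀/(v − u) = 2 × 3 × 1115/328 ≈ 20.4 Hz.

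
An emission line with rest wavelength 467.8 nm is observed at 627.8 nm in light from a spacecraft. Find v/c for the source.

λ'/λ₀ = 1.3420 > 1 (redshift), so the source is receding.
λ'/λ₀ = √((1 + β)/(1 − β)) for a receding source ⇒ β = (r² − 1)/(r² + 1) with r = λ'/λ₀.
β = (1.8010 − 1)/(1.8010 + 1) ≈ 0.286.

0.286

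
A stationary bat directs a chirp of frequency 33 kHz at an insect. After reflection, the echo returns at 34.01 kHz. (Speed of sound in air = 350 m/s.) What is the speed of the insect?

5.3 m/s

Double Doppler shift off a moving reflector: f₂ = f₀ · (v + u)/(v − u) (u > 0 toward emitter).
Rearranging, u = v · (f₂ − f₀)/(f₂ + f₀) = 350 × 1.01/67.01 ≈ 5.3 m/s.
So the insect is moving at 5.3 m/s toward the emitter.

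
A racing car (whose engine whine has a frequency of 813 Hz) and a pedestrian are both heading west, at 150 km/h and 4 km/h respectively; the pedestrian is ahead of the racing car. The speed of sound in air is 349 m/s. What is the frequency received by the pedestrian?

920 Hz

150 km/h = 41.67 m/s; 4 km/h = 1.111 m/s.
The pedestrian is ahead, so the racing car is moving toward it while the pedestrian is moving away from the racing car.
Both move, so f' = f · (v − v_o)/(v − v_s).
f' = 813 × (349 − 1.111)/(349 − 41.67) = 813 × 347.89/307.33 ≈ 920 Hz.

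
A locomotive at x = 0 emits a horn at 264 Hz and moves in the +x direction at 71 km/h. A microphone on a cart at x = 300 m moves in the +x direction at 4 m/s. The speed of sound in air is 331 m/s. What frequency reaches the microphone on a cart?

277 Hz

71 km/h = 19.72 m/s.
The observer lies on the +x side, so the source is heading toward the observer and the observer is heading away from the source.
With source approaching and observer receding, f' = f · (v − v_o)/(v − v_s).
f' = 264 × (331 − 4)/(331 − 19.72) = 264 × 327/311.28 ≈ 277 Hz.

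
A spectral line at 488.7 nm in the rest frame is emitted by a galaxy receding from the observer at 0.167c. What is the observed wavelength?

578.4 nm

Relativistic Doppler for wavelength: λ' = λ₀ · √((1 + β)/(1 − β)).
λ' = 488.7 × √(1.1670/0.8330) = 488.7 × 1.18362 ≈ 578.4 nm.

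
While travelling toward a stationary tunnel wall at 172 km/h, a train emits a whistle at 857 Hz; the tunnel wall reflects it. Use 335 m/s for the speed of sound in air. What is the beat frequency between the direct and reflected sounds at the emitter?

285 Hz

172 km/h = 47.78 m/s.
The tunnel wall receives the sound from a moving source: f₁ = f₀ · v/(v − v_e) = 857 × 335/287.22 ≈ 1000 Hz.
On the return leg the train is a moving observer: f₂ = f₁ · (v + v_e)/v = 1000 × 382.78/335 ≈ 1142 Hz.
Equivalently f₂ = f₀ · (v + v_e)/(v − v_e).
Beat against the emitted tone: |f₂ − f₀| = 2v_e·f₀/(v − v_e) = 2 × 47.78 × 857/287.22 ≈ 285 Hz.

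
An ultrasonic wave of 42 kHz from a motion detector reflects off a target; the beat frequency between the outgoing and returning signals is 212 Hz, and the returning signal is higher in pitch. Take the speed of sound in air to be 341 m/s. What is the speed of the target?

0.86 m/s

Double Doppler shift off a moving reflector: f₂ = f₀ · (v + u)/(v − u) (u > 0 toward emitter).
Returning signal is higher, so f₂ = f₀ + Δf = 42000 + 212 = 42212 Hz.
Rearranging, u = v · (f₂ − f₀)/(f₂ + f₀) = 341 × 212/84212 ≈ 0.86 m/s.
So the target is moving at 0.86 m/s toward the emitter.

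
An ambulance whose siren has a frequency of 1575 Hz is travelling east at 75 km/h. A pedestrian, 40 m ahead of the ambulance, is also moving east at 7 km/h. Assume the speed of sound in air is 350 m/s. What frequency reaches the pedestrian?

75 km/h = 20.83 m/s; 7 km/h = 1.944 m/s.
The pedestrian is ahead, so the ambulance is moving toward it while the pedestrian is moving away from the ambulance.
General Doppler shift: f' = f · (v − v_o)/(v − v_s).
f' = 1575 × (350 − 1.944)/(350 − 20.83) = 1575 × 348.06/329.17 ≈ 1665 Hz.

1665 Hz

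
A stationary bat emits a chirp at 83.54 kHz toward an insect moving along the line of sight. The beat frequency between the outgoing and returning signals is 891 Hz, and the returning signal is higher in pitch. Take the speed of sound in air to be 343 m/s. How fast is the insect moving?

1.82 m/s

Double Doppler shift off a moving reflector: f₂ = f₀ · (v + u)/(v − u) (u > 0 toward emitter).
Returning signal is higher, so f₂ = f₀ + Δf = 83540 + 891 = 84431 Hz.
Rearranging, u = v · (f₂ − f₀)/(f₂ + f₀) = 343 × 891/167971 ≈ 1.82 m/s.
So the insect is moving at 1.82 m/s toward the emitter.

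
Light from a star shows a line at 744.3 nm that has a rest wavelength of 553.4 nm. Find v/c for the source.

λ'/λ₀ = 1.3450 > 1 (redshift), so the source is receding.
λ'/λ₀ = √((1 + β)/(1 − β)) for a receding source ⇒ β = (r² − 1)/(r² + 1) with r = λ'/λ₀.
β = (1.8089 − 1)/(1.8089 + 1) ≈ 0.288.

0.288c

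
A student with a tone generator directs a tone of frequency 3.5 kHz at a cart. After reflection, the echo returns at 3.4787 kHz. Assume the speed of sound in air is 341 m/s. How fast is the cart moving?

1.04 m/s

Double Doppler shift off a moving reflector: f₂ = f₀ · (v + u)/(v − u) (u > 0 toward emitter).
Rearranging, u = v · (f₂ − f₀)/(f₂ + f₀) = 341 × -0.0213/6.9787 ≈ -1.04 m/s.
So the cart is moving at 1.04 m/s away from the emitter.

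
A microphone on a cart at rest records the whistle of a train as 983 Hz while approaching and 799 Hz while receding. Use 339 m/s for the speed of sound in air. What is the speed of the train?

35 m/s

f₁/f₂ = (v + v_s)/(v − v_s), so v_s = v · (f₁ − f₂)/(f₁ + f₂).
v_s = 339 × (983 − 799)/(983 + 799) = 339 × 184/1782 ≈ 35 m/s.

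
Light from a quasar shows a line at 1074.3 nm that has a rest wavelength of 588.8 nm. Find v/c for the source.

λ'/λ₀ = 1.8246 > 1 (redshift), so the source is receding.
λ'/λ₀ = √((1 + β)/(1 − β)) for a receding source ⇒ β = (r² − 1)/(r² + 1) with r = λ'/λ₀.
β = (3.3290 − 1)/(3.3290 + 1) ≈ 0.538.

0.538c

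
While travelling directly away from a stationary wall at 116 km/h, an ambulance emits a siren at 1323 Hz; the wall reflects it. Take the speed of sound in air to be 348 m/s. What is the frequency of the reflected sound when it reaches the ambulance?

1099 Hz

116 km/h = 32.22 m/s.
The wall receives the sound from a moving source: f₁ = f₀ · v/(v + v_e) = 1323 × 348/380.22 ≈ 1211 Hz.
On the return leg the ambulance is a moving observer: f₂ = f₁ · (v − v_e)/v = 1211 × 315.78/348 ≈ 1099 Hz.
Equivalently f₂ = f₀ · (v − v_e)/(v + v_e).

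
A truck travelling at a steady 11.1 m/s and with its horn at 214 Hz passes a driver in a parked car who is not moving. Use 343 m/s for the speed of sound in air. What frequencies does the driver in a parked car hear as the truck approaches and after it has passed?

Approaching: f₁ = f · v/(v − v_s) = 214 × 343/331.9 ≈ 221 Hz.
Receding: f₂ = f · v/(v + v_s) = 214 × 343/354.1 ≈ 207 Hz.

221 Hz approaching; 207 Hz receding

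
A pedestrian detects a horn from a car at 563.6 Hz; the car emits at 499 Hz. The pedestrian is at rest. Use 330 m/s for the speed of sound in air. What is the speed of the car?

38 m/s

f' > f, so the car is approaching.
f' = f · v/(v − v_s) ⇒ v_s = v · |1 − f/f'|.
v_s = 330 × |1 − 499/563.6| = 330 × 0.1146 ≈ 38 m/s.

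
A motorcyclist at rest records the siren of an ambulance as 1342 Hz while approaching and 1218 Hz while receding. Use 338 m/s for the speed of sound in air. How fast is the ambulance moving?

16.4 m/s

f₁/f₂ = (v + v_s)/(v − v_s), so v_s = v · (f₁ − f₂)/(f₁ + f₂).
v_s = 338 × (1342 − 1218)/(1342 + 1218) = 338 × 124/2560 ≈ 16.4 m/s.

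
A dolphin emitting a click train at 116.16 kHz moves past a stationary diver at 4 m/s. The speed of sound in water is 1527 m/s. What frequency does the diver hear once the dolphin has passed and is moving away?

115.9 kHz

Receding: f₂ = f · v/(v + v_s) = 116.16 × 1527/1531 ≈ 115.9 kHz.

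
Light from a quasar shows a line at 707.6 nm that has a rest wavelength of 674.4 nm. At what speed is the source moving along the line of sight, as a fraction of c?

λ'/λ₀ = 1.0492 > 1 (redshift), so the source is receding.
λ'/λ₀ = √((1 + β)/(1 − β)) for a receding source ⇒ β = (r² − 1)/(r² + 1) with r = λ'/λ₀.
β = (1.1009 − 1)/(1.1009 + 1) ≈ 0.048.

0.048c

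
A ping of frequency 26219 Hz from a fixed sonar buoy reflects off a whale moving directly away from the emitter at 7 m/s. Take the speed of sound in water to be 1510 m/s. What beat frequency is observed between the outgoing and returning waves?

242 Hz

At the whale (a moving observer), f₁ = f₀ · (v − u)/v = 26219 × 1503/1510 ≈ 26097 Hz.
The reflection then acts as a moving source: f₂ = f₁ · v/(v + u) ≈ 25977 Hz.
Beat frequency: |f₂ − f₀| = 2u·f₀/(v + u) = 2 × 7 × 26219/1517 ≈ 242 Hz.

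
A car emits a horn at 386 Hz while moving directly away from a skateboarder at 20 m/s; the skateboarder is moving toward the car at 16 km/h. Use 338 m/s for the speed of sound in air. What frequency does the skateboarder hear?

369 Hz

16 km/h = 4.444 m/s.
With source receding and observer approaching, f' = f · (v + v_o)/(v + v_s).
f' = 386 × (338 + 4.444)/(338 + 20) = 386 × 342.44/358 ≈ 369 Hz.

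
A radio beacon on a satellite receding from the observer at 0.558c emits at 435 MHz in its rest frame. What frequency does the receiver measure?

231.7 MHz

Relativistic Doppler for frequency: f' = f₀ · √((1 − β)/(1 + β)).
f' = 435 × √(0.4420/1.5580) = 435 × 0.53263 ≈ 231.7 MHz.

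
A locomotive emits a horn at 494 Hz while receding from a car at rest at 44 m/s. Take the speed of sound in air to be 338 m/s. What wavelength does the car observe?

77.3 cm

Only the source moves, away from the listener, so f' = f · v/(v + v_s).
f' = 494 × 338/(338 + 44) ≈ 437 Hz.
λ' = v/f' = 338/437.099 ≈ 77.3 cm.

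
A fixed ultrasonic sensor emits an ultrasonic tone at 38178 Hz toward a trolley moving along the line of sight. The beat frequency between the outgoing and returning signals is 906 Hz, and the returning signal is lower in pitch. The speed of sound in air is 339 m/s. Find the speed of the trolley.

4.1 m/s

Double Doppler shift off a moving reflector: f₂ = f₀ · (v + u)/(v − u) (u > 0 toward emitter).
Returning signal is lower, so f₂ = f₀ − Δf = 38178 − 906 = 37272 Hz.
Rearranging, u = v · (f₂ − f₀)/(f₂ + f₀) = 339 × -906/75450 ≈ -4.1 m/s.
So the trolley is moving at 4.1 m/s away from the emitter.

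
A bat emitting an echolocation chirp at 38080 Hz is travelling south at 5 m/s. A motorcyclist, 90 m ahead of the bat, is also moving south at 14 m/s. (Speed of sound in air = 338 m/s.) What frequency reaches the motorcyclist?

The motorcyclist is ahead, so the bat is moving toward it while the motorcyclist is moving away from the bat.
With source approaching and observer receding, f' = f · (v − v_o)/(v − v_s).
f' = 38080 × (338 − 14)/(338 − 5) = 38080 × 324/333 ≈ 37051 Hz.

37051 Hz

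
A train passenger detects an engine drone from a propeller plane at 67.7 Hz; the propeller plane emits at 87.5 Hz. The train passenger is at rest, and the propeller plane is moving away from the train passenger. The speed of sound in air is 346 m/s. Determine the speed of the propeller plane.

101 m/s

f' = f · v/(v + v_s) ⇒ v_s = v · |1 − f/f'|.
v_s = 346 × |1 − 87.5/67.7| = 346 × 0.2925 ≈ 101 m/s.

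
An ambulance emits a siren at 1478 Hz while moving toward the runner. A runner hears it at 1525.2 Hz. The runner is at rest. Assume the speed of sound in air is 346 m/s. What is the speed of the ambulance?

10.7 m/s

f' = f · v/(v − v_s) ⇒ v_s = v · |1 − f/f'|.
v_s = 346 × |1 − 1478/1525.2| = 346 × 0.03095 ≈ 10.7 m/s.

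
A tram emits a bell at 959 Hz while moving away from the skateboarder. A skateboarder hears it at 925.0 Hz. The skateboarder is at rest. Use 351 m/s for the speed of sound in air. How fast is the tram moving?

12.9 m/s

f' = f · v/(v + v_s) ⇒ v_s = v · |1 − f/f'|.
v_s = 351 × |1 − 959/925.0| = 351 × 0.03676 ≈ 12.9 m/s.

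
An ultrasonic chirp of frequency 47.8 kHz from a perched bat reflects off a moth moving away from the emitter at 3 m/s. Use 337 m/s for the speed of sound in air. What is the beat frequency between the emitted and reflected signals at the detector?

844 Hz

At the moth (a moving observer), f₁ = f₀ · (v − u)/v = 47.8 × 334/337 ≈ 47.374 kHz.
The reflection then acts as a moving source: f₂ = f₁ · v/(v + u) ≈ 46.956 kHz.
Equivalently f₂ = f₀ · (v − u)/(v + u).
Beat frequency (with f₀ = 47800 Hz): |f₂ − f₀| = 2u·f₀/(v + u) = 2 × 3 × 47800/340 ≈ 844 Hz.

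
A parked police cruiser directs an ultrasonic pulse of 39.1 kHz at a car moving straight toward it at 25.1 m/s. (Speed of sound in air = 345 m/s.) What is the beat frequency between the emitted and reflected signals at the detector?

At the car (a moving observer), f₁ = f₀ · (v + u)/v = 39.1 × 370.1/345 ≈ 41.94 kHz.
The reflection then acts as a moving source: f₂ = f₁ · v/(v − u) ≈ 45.24 kHz.
Beat frequency (with f₀ = 39100 Hz): |f₂ − f₀| = 2u·f₀/(v − u) = 2 × 25.1 × 39100/319.9 ≈ 6136 Hz.

6136 Hz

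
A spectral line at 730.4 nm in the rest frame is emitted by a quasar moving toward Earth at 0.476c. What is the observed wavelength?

Relativistic Doppler for wavelength: λ' = λ₀ · √((1 − β)/(1 + β)).
λ' = 730.4 × √(0.5240/1.4760) = 730.4 × 0.59583 ≈ 435.2 nm.

435.2 nm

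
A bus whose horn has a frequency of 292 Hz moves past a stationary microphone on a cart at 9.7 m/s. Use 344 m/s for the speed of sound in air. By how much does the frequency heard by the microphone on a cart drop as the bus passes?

16.5 Hz

Approaching: f₁ = f · v/(v − v_s) = 292 × 344/334.3 ≈ 300.5 Hz.
Receding: f₂ = f · v/(v + v_s) = 292 × 344/353.7 ≈ 284.0 Hz.
Drop: f₁ − f₂ = 2f·v·v_s/(v² − v_s²) = 2 × 292 × 344 × 9.7/(344² − 9.7²) ≈ 16.5 Hz.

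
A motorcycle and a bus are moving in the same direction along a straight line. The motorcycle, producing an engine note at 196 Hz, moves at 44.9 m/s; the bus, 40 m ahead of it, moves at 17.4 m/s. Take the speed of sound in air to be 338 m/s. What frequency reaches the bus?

214 Hz

The bus is ahead, so the motorcycle is moving toward it while the bus is moving away from the motorcycle.
Both move, so f' = f · (v − v_o)/(v − v_s).
f' = 196 × (338 − 17.4)/(338 − 44.9) = 196 × 320.6/293.1 ≈ 214 Hz.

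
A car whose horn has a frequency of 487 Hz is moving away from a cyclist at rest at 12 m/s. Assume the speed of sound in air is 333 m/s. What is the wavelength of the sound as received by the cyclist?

70.8 cm

Moving source, stationary observer: f' = f · v/(v + v_s) since the source is receding.
f' = 487 × 333/(333 + 12) ≈ 470 Hz.
λ' = v/f' = 333/470.061 ≈ 70.8 cm.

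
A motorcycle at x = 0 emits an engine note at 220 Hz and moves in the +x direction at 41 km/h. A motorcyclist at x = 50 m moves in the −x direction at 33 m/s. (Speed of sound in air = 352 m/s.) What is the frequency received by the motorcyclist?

41 km/h = 11.39 m/s.
The observer lies on the +x side, so the source is heading toward the observer and the observer is heading toward the source.
Both move, so f' = f · (v + v_o)/(v − v_s).
f' = 220 × (352 + 33)/(352 − 11.39) = 220 × 385/340.61 ≈ 249 Hz.

249 Hz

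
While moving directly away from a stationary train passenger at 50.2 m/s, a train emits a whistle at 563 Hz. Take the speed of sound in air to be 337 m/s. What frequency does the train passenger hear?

490 Hz

Moving source, stationary observer: f' = f · v/(v + v_s) since the source is receding.
f' = 563 × 337/(337 + 50.2) = 563 × 337/387.2 ≈ 490 Hz.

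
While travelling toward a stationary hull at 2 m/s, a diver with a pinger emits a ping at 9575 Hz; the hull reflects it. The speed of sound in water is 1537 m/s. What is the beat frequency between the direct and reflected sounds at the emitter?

The hull receives the sound from a moving source: f₁ = f₀ · v/(v − v_e) = 9575 × 1537/1535 ≈ 9587.5 Hz.
On the return leg the diver with a pinger is a moving observer: f₂ = f₁ · (v + v_e)/v = 9587.5 × 1539/1537 ≈ 9600.0 Hz.
Beat against the emitted tone: |f₂ − f₀| = 2v_e·f₀/(v − v_e) = 2 × 2 × 9575/1535 ≈ 25.0 Hz.

25.0 Hz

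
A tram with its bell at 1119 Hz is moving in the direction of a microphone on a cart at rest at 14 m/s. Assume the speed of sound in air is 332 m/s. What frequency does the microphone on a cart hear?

1168 Hz

Moving source, stationary observer: f' = f · v/(v − v_s) since the source is approaching.
f' = 1119 × 332/(332 − 14) = 1119 × 332/318 ≈ 1168 Hz.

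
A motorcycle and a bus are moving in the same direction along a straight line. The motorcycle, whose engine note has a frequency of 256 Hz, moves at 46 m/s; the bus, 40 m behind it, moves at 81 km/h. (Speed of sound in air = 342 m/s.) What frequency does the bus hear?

240 Hz

81 km/h = 22.5 m/s.
The bus is behind, so the motorcycle is moving away from it while the bus is moving toward the motorcycle.
General Doppler shift: f' = f · (v + v_o)/(v + v_s).
f' = 256 × (342 + 22.5)/(342 + 46) = 256 × 364.5/388 ≈ 240 Hz.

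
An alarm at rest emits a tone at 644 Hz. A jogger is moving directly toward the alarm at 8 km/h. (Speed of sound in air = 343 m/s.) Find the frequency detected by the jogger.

648 Hz

8 km/h = 2.222 m/s.
Only the observer moves, toward the source, so f' = f · (v + v_o)/v.
f' = 644 × (343 + 2.222)/343 = 644 × 345.22/343 ≈ 648 Hz.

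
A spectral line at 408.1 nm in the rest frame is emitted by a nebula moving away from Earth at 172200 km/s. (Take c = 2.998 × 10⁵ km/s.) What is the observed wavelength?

784.9 nm

β = v/c = 172200/299800 = 0.5744.
Relativistic Doppler for wavelength: λ' = λ₀ · √((1 + β)/(1 − β)).
λ' = 408.1 × √(1.5744/0.4256) = 408.1 × 1.92329 ≈ 784.9 nm.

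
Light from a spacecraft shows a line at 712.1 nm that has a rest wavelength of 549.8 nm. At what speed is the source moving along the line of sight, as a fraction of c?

λ'/λ₀ = 1.2952 > 1 (redshift), so the source is receding.
λ'/λ₀ = √((1 + β)/(1 − β)) for a receding source ⇒ β = (r² − 1)/(r² + 1) with r = λ'/λ₀.
β = (1.6775 − 1)/(1.6775 + 1) ≈ 0.253.

0.253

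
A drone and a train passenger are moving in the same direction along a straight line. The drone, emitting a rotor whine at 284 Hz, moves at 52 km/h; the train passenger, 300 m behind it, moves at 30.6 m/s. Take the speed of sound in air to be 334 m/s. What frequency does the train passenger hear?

297 Hz

52 km/h = 14.44 m/s.
The train passenger is behind, so the drone is moving away from it while the train passenger is moving toward the drone.
Both move, so f' = f · (v + v_o)/(v + v_s).
f' = 284 × (334 + 30.6)/(334 + 14.44) = 284 × 364.6/348.44 ≈ 297 Hz.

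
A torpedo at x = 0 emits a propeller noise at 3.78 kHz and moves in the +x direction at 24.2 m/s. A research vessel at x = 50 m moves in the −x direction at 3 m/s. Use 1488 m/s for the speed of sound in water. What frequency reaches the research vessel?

3.85 kHz

The observer lies on the +x side, so the source is heading toward the observer and the observer is heading toward the source.
With source approaching and observer approaching, f' = f · (v + v_o)/(v − v_s).
f' = 3.78 × (1488 + 3)/(1488 − 24.2) = 3.78 × 1491/1463.8 ≈ 3.85 kHz.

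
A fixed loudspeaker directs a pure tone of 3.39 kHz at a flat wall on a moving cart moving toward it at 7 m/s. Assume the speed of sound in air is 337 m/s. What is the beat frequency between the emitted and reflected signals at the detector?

At the flat wall on a moving cart (a moving observer), f₁ = f₀ · (v + u)/v = 3.39 × 344/337 ≈ 3.4604 kHz.
The reflection then acts as a moving source: f₂ = f₁ · v/(v − u) ≈ 3.5338 kHz.
Beat frequency (with f₀ = 3390 Hz): |f₂ − f₀| = 2u·f₀/(v − u) = 2 × 7 × 3390/330 ≈ 144 Hz.

144 Hz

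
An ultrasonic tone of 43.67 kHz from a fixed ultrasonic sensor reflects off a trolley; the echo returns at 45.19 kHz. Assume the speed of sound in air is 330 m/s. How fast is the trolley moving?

Double Doppler shift off a moving reflector: f₂ = f₀ · (v + u)/(v − u) (u > 0 toward emitter).
Rearranging, u = v · (f₂ − f₀)/(f₂ + f₀) = 330 × 1.52/88.86 ≈ 5.6 m/s.
So the trolley is moving at 5.6 m/s toward the emitter.

5.6 m/s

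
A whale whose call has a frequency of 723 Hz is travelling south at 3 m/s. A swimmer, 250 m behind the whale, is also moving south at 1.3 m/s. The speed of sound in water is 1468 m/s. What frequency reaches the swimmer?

722 Hz

The swimmer is behind, so the whale is moving away from it while the swimmer is moving toward the whale.
General Doppler shift: f' = f · (v + v_o)/(v + v_s).
f' = 723 × (1468 + 1.3)/(1468 + 3) = 723 × 1469.3/1471 ≈ 722 Hz.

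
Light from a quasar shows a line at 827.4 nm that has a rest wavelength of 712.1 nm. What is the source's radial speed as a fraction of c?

λ'/λ₀ = 1.1619 > 1 (redshift), so the source is receding.
λ'/λ₀ = √((1 + β)/(1 − β)) for a receding source ⇒ β = (r² − 1)/(r² + 1) with r = λ'/λ₀.
β = (1.3500 − 1)/(1.3500 + 1) ≈ 0.149.

0.149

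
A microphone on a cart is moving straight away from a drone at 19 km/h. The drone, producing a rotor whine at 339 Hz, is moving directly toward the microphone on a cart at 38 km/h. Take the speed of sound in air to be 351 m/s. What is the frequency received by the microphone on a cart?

344 Hz

38 km/h = 10.56 m/s; 19 km/h = 5.278 m/s.
General Doppler shift: f' = f · (v − v_o)/(v − v_s).
f' = 339 × (351 − 5.278)/(351 − 10.56) = 339 × 345.72/340.44 ≈ 344 Hz.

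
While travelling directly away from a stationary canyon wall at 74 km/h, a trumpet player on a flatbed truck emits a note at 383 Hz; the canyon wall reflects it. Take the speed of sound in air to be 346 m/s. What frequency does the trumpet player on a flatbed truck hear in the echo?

74 km/h = 20.56 m/s.
The canyon wall receives the sound from a moving source: f₁ = f₀ · v/(v + v_e) = 383 × 346/366.56 ≈ 362 Hz.
On the return leg the trumpet player on a flatbed truck is a moving observer: f₂ = f₁ · (v − v_e)/v = 362 × 325.44/346 ≈ 340 Hz.

340 Hz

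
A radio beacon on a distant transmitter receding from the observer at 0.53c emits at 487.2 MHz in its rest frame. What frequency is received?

270.0 MHz

Relativistic Doppler for frequency: f' = f₀ · √((1 − β)/(1 + β)).
f' = 487.2 × √(0.4700/1.5300) = 487.2 × 0.55425 ≈ 270.0 MHz.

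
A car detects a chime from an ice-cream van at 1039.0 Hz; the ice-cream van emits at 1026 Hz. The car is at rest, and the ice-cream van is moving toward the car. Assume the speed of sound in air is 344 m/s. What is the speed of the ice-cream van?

4.3 m/s

f' = f · v/(v − v_s) ⇒ v_s = v · |1 − f/f'|.
v_s = 344 × |1 − 1026/1039.0| = 344 × 0.01251 ≈ 4.3 m/s.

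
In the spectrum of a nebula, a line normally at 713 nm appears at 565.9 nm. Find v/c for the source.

λ'/λ₀ = 0.7937 < 1 (blueshift), so the source is approaching.
λ'/λ₀ = √((1 − β)/(1 + β)) for an approaching source ⇒ β = (1 − r²)/(1 + r²) with r = λ'/λ₀.
β = (1 − 0.6299)/(1 + 0.6299) ≈ 0.227.

0.227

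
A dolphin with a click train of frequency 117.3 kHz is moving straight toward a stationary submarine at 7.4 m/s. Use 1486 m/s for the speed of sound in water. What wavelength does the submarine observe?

1.3 cm

Only the source moves, toward the listener, so f' = f · v/(v − v_s).
f' = 117.3 × 1486/(1486 − 7.4) ≈ 117.9 kHz.
λ' = v/f' = 1486/117887 ≈ 1.3 cm.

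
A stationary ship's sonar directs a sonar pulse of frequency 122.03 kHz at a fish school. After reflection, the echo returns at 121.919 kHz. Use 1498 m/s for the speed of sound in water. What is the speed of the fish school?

0.68 m/s

Double Doppler shift off a moving reflector: f₂ = f₀ · (v + u)/(v − u) (u > 0 toward emitter).
Rearranging, u = v · (f₂ − f₀)/(f₂ + f₀) = 1498 × -0.111/243.949 ≈ -0.68 m/s.
So the fish school is moving at 0.68 m/s away from the emitter.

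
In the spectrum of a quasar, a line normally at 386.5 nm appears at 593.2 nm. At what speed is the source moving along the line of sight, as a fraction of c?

0.404

λ'/λ₀ = 1.5348 > 1 (redshift), so the source is receding.
λ'/λ₀ = √((1 + β)/(1 − β)) for a receding source ⇒ β = (r² − 1)/(r² + 1) with r = λ'/λ₀.
β = (2.3556 − 1)/(2.3556 + 1) ≈ 0.404.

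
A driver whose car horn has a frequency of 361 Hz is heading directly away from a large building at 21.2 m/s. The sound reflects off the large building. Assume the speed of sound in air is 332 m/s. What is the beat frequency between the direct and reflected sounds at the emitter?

43.3 Hz

The large building receives the sound from a moving source: f₁ = f₀ · v/(v + v_e) = 361 × 332/353.2 ≈ 339.3 Hz.
On the return leg the driver is a moving observer: f₂ = f₁ · (v − v_e)/v = 339.3 × 310.8/332 ≈ 317.7 Hz.
Equivalently f₂ = f₀ · (v − v_e)/(v + v_e).
Beat against the emitted tone: |f₂ − f₀| = 2v_e·f₀/(v + v_e) = 2 × 21.2 × 361/353.2 ≈ 43.3 Hz.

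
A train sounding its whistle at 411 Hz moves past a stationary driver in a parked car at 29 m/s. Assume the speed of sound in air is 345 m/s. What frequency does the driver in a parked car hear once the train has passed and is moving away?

Receding: f₂ = f · v/(v + v_s) = 411 × 345/374 ≈ 379 Hz.

379 Hz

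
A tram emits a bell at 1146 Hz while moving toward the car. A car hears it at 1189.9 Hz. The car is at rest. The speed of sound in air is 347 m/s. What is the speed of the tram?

12.8 m/s

f' = f · v/(v − v_s) ⇒ v_s = v · |1 − f/f'|.
v_s = 347 × |1 − 1146/1189.9| = 347 × 0.03689 ≈ 12.8 m/s.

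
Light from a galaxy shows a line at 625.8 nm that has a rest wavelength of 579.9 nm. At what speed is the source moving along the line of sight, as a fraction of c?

0.076c

λ'/λ₀ = 1.0792 > 1 (redshift), so the source is receding.
λ'/λ₀ = √((1 + β)/(1 − β)) for a receding source ⇒ β = (r² − 1)/(r² + 1) with r = λ'/λ₀.
β = (1.1646 − 1)/(1.1646 + 1) ≈ 0.076.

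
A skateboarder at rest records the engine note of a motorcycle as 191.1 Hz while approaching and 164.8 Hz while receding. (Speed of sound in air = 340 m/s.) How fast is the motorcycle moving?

f₁/f₂ = (v + v_s)/(v − v_s), so v_s = v · (f₁ − f₂)/(f₁ + f₂).
v_s = 340 × (191.1 − 164.8)/(191.1 + 164.8) = 340 × 26.3/355.9 ≈ 25 m/s.

25 m/s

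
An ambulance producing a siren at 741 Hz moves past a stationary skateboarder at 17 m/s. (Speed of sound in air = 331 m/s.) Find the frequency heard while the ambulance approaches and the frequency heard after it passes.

781 Hz approaching; 705 Hz receding

Approaching: f₁ = f · v/(v − v_s) = 741 × 331/314 ≈ 781 Hz.
Receding: f₂ = f · v/(v + v_s) = 741 × 331/348 ≈ 705 Hz.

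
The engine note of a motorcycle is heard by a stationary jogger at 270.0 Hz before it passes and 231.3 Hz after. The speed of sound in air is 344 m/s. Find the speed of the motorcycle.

f₁/f₂ = (v + v_s)/(v − v_s), so v_s = v · (f₁ − f₂)/(f₁ + f₂).
v_s = 344 × (270.0 − 231.3)/(270.0 + 231.3) = 344 × 38.7/501.3 ≈ 27 m/s.

27 m/s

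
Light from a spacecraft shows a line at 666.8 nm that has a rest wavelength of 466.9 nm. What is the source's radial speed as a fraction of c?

λ'/λ₀ = 1.4281 > 1 (redshift), so the source is receding.
λ'/λ₀ = √((1 + β)/(1 − β)) for a receding source ⇒ β = (r² − 1)/(r² + 1) with r = λ'/λ₀.
β = (2.0396 − 1)/(2.0396 + 1) ≈ 0.342.

0.342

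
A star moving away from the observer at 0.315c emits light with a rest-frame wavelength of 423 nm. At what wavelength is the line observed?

586.1 nm

Relativistic Doppler for wavelength: λ' = λ₀ · √((1 + β)/(1 − β)).
λ' = 423 × √(1.3150/0.6850) = 423 × 1.38554 ≈ 586.1 nm.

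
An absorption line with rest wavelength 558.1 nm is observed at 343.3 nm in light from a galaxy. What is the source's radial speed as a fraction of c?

λ'/λ₀ = 0.6151 < 1 (blueshift), so the source is approaching.
λ'/λ₀ = √((1 − β)/(1 + β)) for an approaching source ⇒ β = (1 − r²)/(1 + r²) with r = λ'/λ₀.
β = (1 − 0.3784)/(1 + 0.3784) ≈ 0.451.

0.451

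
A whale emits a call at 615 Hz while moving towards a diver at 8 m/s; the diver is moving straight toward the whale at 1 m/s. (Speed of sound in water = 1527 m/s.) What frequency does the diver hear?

General Doppler shift: f' = f · (v + v_o)/(v − v_s).
f' = 615 × (1527 + 1)/(1527 − 8) = 615 × 1528/1519 ≈ 619 Hz.

619 Hz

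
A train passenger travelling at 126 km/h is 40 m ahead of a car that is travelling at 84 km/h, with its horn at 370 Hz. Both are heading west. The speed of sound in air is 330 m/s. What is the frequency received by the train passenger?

356 Hz

84 km/h = 23.33 m/s; 126 km/h = 35 m/s.
The train passenger is ahead, so the car is moving toward it while the train passenger is moving away from the car.
General Doppler shift: f' = f · (v − v_o)/(v − v_s).
f' = 370 × (330 − 35)/(330 − 23.33) = 370 × 295/306.67 ≈ 356 Hz.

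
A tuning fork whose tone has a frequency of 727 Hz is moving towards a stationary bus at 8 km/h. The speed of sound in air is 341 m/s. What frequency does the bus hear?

732 Hz

8 km/h = 2.222 m/s.
Only the source moves, toward the listener, so f' = f · v/(v − v_s).
f' = 727 × 341/(341 − 2.222) = 727 × 341/338.8 ≈ 732 Hz.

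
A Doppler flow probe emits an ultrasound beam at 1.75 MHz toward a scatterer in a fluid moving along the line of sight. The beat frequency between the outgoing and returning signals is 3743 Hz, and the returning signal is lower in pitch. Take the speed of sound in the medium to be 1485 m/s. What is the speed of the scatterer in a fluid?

Double Doppler shift off a moving reflector: f₂ = f₀ · (v + u)/(v − u) (u > 0 toward emitter).
Returning signal is lower, so f₂ = f₀ − Δf = 1750000 − 3743 = 1746257 Hz.
Rearranging, u = v · (f₂ − f₀)/(f₂ + f₀) = 1485 × -3743/3496257 ≈ -1.59 m/s.
So the scatterer in a fluid is moving at 1.59 m/s away from the emitter.

1.59 m/s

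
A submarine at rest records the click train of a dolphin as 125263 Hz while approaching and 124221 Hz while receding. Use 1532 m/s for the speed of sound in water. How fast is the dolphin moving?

6.4 m/s

f₁/f₂ = (v + v_s)/(v − v_s), so v_s = v · (f₁ − f₂)/(f₁ + f₂).
v_s = 1532 × (125263 − 124221)/(125263 + 124221) = 1532 × 1042/249484 ≈ 6.4 m/s.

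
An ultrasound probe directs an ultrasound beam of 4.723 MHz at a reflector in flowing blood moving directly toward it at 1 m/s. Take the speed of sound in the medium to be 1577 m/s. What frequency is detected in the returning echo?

4.729 MHz

At the reflector in flowing blood (a moving observer), f₁ = f₀ · (v + u)/v = 4.723 × 1578/1577 ≈ 4.726 MHz.
On reflection it acts as a source moving toward the stationary detector: f₂ = f₁ · v/(v − u) = 4.726 × 1577/1576 ≈ 4.729 MHz.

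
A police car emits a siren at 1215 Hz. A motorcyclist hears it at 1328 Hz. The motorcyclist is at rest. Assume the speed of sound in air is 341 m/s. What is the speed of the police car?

f' > f, so the police car is approaching.
f' = f · v/(v − v_s) ⇒ v_s = v · |1 − f/f'|.
v_s = 341 × |1 − 1215/1328| = 341 × 0.08509 ≈ 29 m/s.

29 m/s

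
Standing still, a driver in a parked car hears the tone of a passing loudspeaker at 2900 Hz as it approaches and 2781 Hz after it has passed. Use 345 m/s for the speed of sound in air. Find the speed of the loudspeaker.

f₁/f₂ = (v + v_s)/(v − v_s), so v_s = v · (f₁ − f₂)/(f₁ + f₂).
v_s = 345 × (2900 − 2781)/(2900 + 2781) = 345 × 119/5681 ≈ 7.2 m/s.

7.2 m/s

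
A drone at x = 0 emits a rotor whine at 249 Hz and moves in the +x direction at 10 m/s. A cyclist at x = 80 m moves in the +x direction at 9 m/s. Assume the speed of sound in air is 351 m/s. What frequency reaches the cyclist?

250 Hz

The observer lies on the +x side, so the source is heading toward the observer and the observer is heading away from the source.
General Doppler shift: f' = f · (v − v_o)/(v − v_s).
f' = 249 × (351 − 9)/(351 − 10) = 249 × 342/341 ≈ 250 Hz.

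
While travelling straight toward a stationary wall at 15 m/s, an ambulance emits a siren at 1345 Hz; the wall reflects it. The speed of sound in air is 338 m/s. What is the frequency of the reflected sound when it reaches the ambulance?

The wall receives the sound from a moving source: f₁ = f₀ · v/(v − v_e) = 1345 × 338/323 ≈ 1407 Hz.
On the return leg the ambulance is a moving observer: f₂ = f₁ · (v + v_e)/v = 1407 × 353/338 ≈ 1470 Hz.

1470 Hz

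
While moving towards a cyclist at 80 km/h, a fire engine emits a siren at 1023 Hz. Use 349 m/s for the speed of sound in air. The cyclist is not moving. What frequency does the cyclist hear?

80 km/h = 22.22 m/s.
Moving source, stationary observer: f' = f · v/(v − v_s) since the source is approaching.
f' = 1023 × 349/(349 − 22.22) = 1023 × 349/326.8 ≈ 1093 Hz.

1093 Hz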